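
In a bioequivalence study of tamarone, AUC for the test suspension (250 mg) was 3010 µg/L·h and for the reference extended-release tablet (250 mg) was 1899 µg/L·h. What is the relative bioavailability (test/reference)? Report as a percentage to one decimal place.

F_rel = (AUC_test/D_test) / (AUC_ref/D_ref)
      = (3010/250) / (1899/250)
      = 12.04 / 7.596 = 1.5850 = 158.50%

F_rel = 158.5%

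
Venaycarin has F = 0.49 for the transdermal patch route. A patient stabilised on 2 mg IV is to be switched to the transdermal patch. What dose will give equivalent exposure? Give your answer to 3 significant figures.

For equal systemic exposure: F × D_ev = D_iv
D_ev = D_iv / F = 2 / 0.49 = 4.08163 mg

D_transdermal = 4.08 mg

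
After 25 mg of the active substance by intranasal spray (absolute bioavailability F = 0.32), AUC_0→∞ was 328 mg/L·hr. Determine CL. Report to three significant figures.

CL = 0.0244 L/hr

CL = F × Dose / AUC_0→∞
   = 0.32 × 25 / 328 = 0.0243902 L/hr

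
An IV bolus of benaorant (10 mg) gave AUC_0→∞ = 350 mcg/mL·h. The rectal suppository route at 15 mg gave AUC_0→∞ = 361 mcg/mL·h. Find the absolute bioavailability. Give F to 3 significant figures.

F = 0.688

F = (AUC_ev / D_ev) / (AUC_iv / D_iv)
  = (361/15) / (350/10)
  = 24.0667 / 35 = 0.6876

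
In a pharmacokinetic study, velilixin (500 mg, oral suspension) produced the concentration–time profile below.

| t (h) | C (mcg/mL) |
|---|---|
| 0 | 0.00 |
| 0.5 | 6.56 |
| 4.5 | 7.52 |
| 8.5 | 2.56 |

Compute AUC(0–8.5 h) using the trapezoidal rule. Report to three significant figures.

Trapezoidal AUC_0→8.5:
  [0→0.5]: (0.00+6.56)/2 × 0.5 = 1.64
  [0.5→4.5]: (6.56+7.52)/2 × 4 = 28.16
  [4.5→8.5]: (7.52+2.56)/2 × 4 = 20.16
  Sum = 49.96 mcg/mL·h

AUC = 50.0 mcg/mL·h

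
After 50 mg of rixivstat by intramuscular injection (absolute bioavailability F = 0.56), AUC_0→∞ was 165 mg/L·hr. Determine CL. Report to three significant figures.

CL = F × Dose / AUC_0→∞
   = 0.56 × 50 / 165 = 0.169697 L/hr

CL = 0.170 L/hr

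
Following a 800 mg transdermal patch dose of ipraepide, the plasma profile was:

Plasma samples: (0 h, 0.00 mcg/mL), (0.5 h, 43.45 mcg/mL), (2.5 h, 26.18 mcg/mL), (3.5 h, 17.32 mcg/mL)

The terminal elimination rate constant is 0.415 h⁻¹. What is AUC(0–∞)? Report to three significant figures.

Trapezoidal AUC_0→3.5:
  [0→0.5]: (0.00+43.45)/2 × 0.5 = 10.8625
  [0.5→2.5]: (43.45+26.18)/2 × 2 = 69.63
  [2.5→3.5]: (26.18+17.32)/2 × 1 = 21.75
  Sum = 102.2425 mcg/mL·h
Extrapolated tail: C_last / k_e = 17.32 / 0.415 = 41.735
AUC_0→∞ = 102.2425 + 41.735 = 143.9775 mcg/mL·h

AUC = 144 mcg/mL·h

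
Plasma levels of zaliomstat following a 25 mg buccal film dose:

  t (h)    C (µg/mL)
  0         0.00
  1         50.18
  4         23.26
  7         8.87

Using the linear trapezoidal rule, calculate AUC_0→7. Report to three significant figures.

Trapezoidal AUC_0→7:
  [0→1]: (0.00+50.18)/2 × 1 = 25.09
  [1→4]: (50.18+23.26)/2 × 3 = 110.16
  [4→7]: (23.26+8.87)/2 × 3 = 48.195
  Sum = 183.445 µg/mL·h

AUC = 183 µg/mL·h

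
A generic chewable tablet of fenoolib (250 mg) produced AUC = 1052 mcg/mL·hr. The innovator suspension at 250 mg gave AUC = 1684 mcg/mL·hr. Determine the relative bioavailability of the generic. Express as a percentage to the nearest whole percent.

F_rel = 62%

F_rel = (AUC_test/D_test) / (AUC_ref/D_ref)
      = (1052/250) / (1684/250)
      = 4.208 / 6.736 = 0.6247 = 62.47%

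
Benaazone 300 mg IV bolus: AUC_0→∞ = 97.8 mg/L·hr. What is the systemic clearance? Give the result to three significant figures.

CL = Dose_iv / AUC_0→∞
   = 300 / 97.8 = 3.06748 L/hr

CL = 3.07 L/hr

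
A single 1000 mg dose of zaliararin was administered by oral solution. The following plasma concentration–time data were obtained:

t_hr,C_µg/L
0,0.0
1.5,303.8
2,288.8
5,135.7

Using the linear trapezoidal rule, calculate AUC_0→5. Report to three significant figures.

AUC = 1010 µg/L·hr

Trapezoidal AUC_0→5:
  [0→1.5]: (0.0+303.8)/2 × 1.5 = 227.85
  [1.5→2]: (303.8+288.8)/2 × 0.5 = 148.15
  [2→5]: (288.8+135.7)/2 × 3 = 636.75
  Sum = 1012.75 µg/L·hr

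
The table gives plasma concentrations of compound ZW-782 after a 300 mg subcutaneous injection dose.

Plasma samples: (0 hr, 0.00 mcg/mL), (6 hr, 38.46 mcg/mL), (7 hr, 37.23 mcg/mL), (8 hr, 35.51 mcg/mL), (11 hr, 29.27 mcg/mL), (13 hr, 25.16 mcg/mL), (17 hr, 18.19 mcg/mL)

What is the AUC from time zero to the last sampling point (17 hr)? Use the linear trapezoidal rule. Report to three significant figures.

Trapezoidal AUC_0→17:
  [0→6]: (0.00+38.46)/2 × 6 = 115.38
  [6→7]: (38.46+37.23)/2 × 1 = 37.845
  [7→8]: (37.23+35.51)/2 × 1 = 36.37
  [8→11]: (35.51+29.27)/2 × 3 = 97.17
  [11→13]: (29.27+25.16)/2 × 2 = 54.43
  [13→17]: (25.16+18.19)/2 × 4 = 86.7
  Sum = 427.895 mcg/mL·hr

AUC = 428 mcg/mL·hr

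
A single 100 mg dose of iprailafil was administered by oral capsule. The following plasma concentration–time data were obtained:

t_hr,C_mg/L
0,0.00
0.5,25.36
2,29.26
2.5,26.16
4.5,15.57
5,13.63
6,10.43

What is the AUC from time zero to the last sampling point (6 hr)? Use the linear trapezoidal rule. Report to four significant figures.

Trapezoidal AUC_0→6:
  [0→0.5]: (0.00+25.36)/2 × 0.5 = 6.34
  [0.5→2]: (25.36+29.26)/2 × 1.5 = 40.965
  [2→2.5]: (29.26+26.16)/2 × 0.5 = 13.855
  [2.5→4.5]: (26.16+15.57)/2 × 2 = 41.73
  [4.5→5]: (15.57+13.63)/2 × 0.5 = 7.3
  [5→6]: (13.63+10.43)/2 × 1 = 12.03
  Sum = 122.22 mg/L·hr

AUC = 122.2 mg/L·hr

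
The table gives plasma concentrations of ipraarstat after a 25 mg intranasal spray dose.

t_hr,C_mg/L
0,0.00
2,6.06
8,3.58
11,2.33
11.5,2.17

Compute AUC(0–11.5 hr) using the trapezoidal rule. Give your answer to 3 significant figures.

Trapezoidal AUC_0→11.5:
  [0→2]: (0.00+6.06)/2 × 2 = 6.06
  [2→8]: (6.06+3.58)/2 × 6 = 28.92
  [8→11]: (3.58+2.33)/2 × 3 = 8.865
  [11→11.5]: (2.33+2.17)/2 × 0.5 = 1.125
  Sum = 44.97 mg/L·hr

AUC = 45.0 mg/L·hr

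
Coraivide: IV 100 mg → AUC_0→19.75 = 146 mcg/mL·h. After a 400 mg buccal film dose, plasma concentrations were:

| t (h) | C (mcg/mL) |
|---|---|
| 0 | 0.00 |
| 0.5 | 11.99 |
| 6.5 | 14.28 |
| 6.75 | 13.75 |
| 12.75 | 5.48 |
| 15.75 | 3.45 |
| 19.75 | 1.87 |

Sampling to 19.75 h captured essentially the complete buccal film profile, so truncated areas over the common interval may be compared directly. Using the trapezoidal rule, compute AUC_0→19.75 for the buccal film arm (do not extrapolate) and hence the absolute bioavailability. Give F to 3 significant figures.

F = 0.286

Trapezoidal AUC_0→19.75 (buccal film):
  [0→0.5]: (0.00+11.99)/2 × 0.5 = 2.9975
  [0.5→6.5]: (11.99+14.28)/2 × 6 = 78.81
  [6.5→6.75]: (14.28+13.75)/2 × 0.25 = 3.50375
  [6.75→12.75]: (13.75+5.48)/2 × 6 = 57.69
  [12.75→15.75]: (5.48+3.45)/2 × 3 = 13.395
  [15.75→19.75]: (3.45+1.87)/2 × 4 = 10.64
  Sum = 167.03625 mcg/mL·h
F = (AUC_ev/D_ev)/(AUC_iv/D_iv) = (167.03625/400)/(146/100) = 0.417591/1.46 = 0.2860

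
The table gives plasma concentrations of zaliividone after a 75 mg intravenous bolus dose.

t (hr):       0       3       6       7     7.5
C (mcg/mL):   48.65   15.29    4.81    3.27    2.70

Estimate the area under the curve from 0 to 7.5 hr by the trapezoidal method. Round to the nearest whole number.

AUC = 132 mcg/mL·hr

Trapezoidal AUC_0→7.5:
  [0→3]: (48.65+15.29)/2 × 3 = 95.91
  [3→6]: (15.29+4.81)/2 × 3 = 30.15
  [6→7]: (4.81+3.27)/2 × 1 = 4.04
  [7→7.5]: (3.27+2.70)/2 × 0.5 = 1.4925
  Sum = 131.5925 mcg/mL·hr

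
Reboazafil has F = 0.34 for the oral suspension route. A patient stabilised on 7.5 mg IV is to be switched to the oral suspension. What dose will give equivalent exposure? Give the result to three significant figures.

D_oral = 22.1 mg

For equal systemic exposure: F × D_ev = D_iv
D_ev = D_iv / F = 7.5 / 0.34 = 22.0588 mg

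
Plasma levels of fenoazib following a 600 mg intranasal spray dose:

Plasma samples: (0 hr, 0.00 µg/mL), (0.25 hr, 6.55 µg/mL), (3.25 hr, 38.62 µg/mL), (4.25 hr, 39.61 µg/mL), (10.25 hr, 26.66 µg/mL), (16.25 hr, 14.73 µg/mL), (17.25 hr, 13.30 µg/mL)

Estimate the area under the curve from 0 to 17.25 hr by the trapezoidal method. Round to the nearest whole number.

AUC = 445 µg/mL·hr

Trapezoidal AUC_0→17.25:
  [0→0.25]: (0.00+6.55)/2 × 0.25 = 0.81875
  [0.25→3.25]: (6.55+38.62)/2 × 3 = 67.755
  [3.25→4.25]: (38.62+39.61)/2 × 1 = 39.115
  [4.25→10.25]: (39.61+26.66)/2 × 6 = 198.81
  [10.25→16.25]: (26.66+14.73)/2 × 6 = 124.17
  [16.25→17.25]: (14.73+13.30)/2 × 1 = 14.015
  Sum = 444.68375 µg/mL·hr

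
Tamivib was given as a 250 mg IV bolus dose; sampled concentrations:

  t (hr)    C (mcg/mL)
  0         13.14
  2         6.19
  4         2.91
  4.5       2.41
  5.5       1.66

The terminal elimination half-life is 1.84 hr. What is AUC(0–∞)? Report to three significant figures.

Trapezoidal AUC_0→5.5:
  [0→2]: (13.14+6.19)/2 × 2 = 19.33
  [2→4]: (6.19+2.91)/2 × 2 = 9.1
  [4→4.5]: (2.91+2.41)/2 × 0.5 = 1.33
  [4.5→5.5]: (2.41+1.66)/2 × 1 = 2.035
  Sum = 31.795 mcg/mL·hr
k_e = ln2 / t½ = 0.693147 / 1.84 = 0.3767 hr^-1
Extrapolated tail: C_last / k_e = 1.66 / 0.3767 = 4.407
AUC_0→∞ = 31.795 + 4.407 = 36.202 mcg/mL·hr

AUC = 36.2 mcg/mL·hr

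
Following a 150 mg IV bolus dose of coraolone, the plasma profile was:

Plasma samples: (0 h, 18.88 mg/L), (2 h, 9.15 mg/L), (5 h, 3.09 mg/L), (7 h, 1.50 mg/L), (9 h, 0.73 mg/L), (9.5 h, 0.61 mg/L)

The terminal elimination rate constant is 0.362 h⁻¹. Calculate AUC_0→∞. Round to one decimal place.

Trapezoidal AUC_0→9.5:
  [0→2]: (18.88+9.15)/2 × 2 = 28.03
  [2→5]: (9.15+3.09)/2 × 3 = 18.36
  [5→7]: (3.09+1.50)/2 × 2 = 4.59
  [7→9]: (1.50+0.73)/2 × 2 = 2.23
  [9→9.5]: (0.73+0.61)/2 × 0.5 = 0.335
  Sum = 53.545 mg/L·h
Extrapolated tail: C_last / k_e = 0.61 / 0.362 = 1.685
AUC_0→∞ = 53.545 + 1.685 = 55.23 mg/L·h

AUC = 55.2 mg/L·h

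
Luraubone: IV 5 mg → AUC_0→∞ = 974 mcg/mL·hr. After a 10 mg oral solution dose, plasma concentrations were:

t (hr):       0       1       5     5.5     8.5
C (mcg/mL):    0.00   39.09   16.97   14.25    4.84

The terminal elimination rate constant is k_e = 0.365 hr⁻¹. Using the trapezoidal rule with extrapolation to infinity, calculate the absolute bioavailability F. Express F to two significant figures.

F = 0.093

Trapezoidal AUC_0→8.5 (oral solution):
  [0→1]: (0.00+39.09)/2 × 1 = 19.545
  [1→5]: (39.09+16.97)/2 × 4 = 112.12
  [5→5.5]: (16.97+14.25)/2 × 0.5 = 7.805
  [5.5→8.5]: (14.25+4.84)/2 × 3 = 28.635
  Sum = 168.105 mcg/mL·hr
Tail: C_last/k_e = 4.84/0.365 = 13.260
AUC_0→∞ (oral solution) = 168.105 + 13.260 = 181.365 mcg/mL·hr
F = (AUC_ev/D_ev)/(AUC_iv/D_iv) = (181.365/10)/(974/5) = 18.1365/194.8 = 0.0931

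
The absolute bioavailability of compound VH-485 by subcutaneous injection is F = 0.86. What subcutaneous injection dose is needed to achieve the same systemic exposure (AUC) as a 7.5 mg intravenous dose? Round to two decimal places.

For equal systemic exposure: F × D_ev = D_iv
D_ev = D_iv / F = 7.5 / 0.86 = 8.72093 mg

D_subcutaneous = 8.72 mg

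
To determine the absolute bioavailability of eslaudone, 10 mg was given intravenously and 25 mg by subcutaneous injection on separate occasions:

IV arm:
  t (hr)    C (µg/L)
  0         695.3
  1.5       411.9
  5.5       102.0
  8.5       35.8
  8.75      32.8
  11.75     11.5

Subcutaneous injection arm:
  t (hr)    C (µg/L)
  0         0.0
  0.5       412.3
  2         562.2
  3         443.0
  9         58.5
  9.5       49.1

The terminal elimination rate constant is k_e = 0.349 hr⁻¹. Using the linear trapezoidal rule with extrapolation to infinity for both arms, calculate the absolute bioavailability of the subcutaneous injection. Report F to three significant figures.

F = 0.554

Trapezoidal AUC_0→11.75 (IV):
  [0→1.5]: (695.3+411.9)/2 × 1.5 = 830.4
  [1.5→5.5]: (411.9+102.0)/2 × 4 = 1027.8
  [5.5→8.5]: (102.0+35.8)/2 × 3 = 206.7
  [8.5→8.75]: (35.8+32.8)/2 × 0.25 = 8.575
  [8.75→11.75]: (32.8+11.5)/2 × 3 = 66.45
  Sum = 2139.925 µg/L·hr
IV tail: 11.5/0.349 = 32.951; AUC_iv,0→∞ = 2139.925 + 32.951 = 2172.876 µg/L·hr
Trapezoidal AUC_0→9.5 (subcutaneous injection):
  [0→0.5]: (0.0+412.3)/2 × 0.5 = 103.075
  [0.5→2]: (412.3+562.2)/2 × 1.5 = 730.875
  [2→3]: (562.2+443.0)/2 × 1 = 502.6
  [3→9]: (443.0+58.5)/2 × 6 = 1504.5
  [9→9.5]: (58.5+49.1)/2 × 0.5 = 26.9
  Sum = 2867.95 µg/L·hr
subcutaneous injection tail: 49.1/0.349 = 140.688; AUC_ev,0→∞ = 2867.95 + 140.688 = 3008.638 µg/L·hr
F = (AUC_ev/D_ev)/(AUC_iv/D_iv) = (3008.638/25)/(2172.876/10) = 120.34552/217.2876 = 0.5539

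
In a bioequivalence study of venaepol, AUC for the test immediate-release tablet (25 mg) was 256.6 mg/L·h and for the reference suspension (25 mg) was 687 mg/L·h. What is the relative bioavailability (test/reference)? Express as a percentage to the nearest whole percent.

F_rel = (AUC_test/D_test) / (AUC_ref/D_ref)
      = (256.6/25) / (687/25)
      = 10.264 / 27.48 = 0.3735 = 37.35%

F_rel = 37%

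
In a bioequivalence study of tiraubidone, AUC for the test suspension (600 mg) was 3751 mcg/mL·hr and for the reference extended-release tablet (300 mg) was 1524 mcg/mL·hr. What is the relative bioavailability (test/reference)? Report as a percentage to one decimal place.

F_rel = 123.1%

F_rel = (AUC_test/D_test) / (AUC_ref/D_ref)
      = (3751/600) / (1524/300)
      = 6.25167 / 5.08 = 1.2306 = 123.06%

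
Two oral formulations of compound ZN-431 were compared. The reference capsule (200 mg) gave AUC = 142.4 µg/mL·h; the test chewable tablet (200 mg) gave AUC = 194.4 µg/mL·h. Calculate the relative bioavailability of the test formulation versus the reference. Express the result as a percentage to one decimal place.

F_rel = 136.5%

F_rel = (AUC_test/D_test) / (AUC_ref/D_ref)
      = (194.4/200) / (142.4/200)
      = 0.972 / 0.712 = 1.3652 = 136.52%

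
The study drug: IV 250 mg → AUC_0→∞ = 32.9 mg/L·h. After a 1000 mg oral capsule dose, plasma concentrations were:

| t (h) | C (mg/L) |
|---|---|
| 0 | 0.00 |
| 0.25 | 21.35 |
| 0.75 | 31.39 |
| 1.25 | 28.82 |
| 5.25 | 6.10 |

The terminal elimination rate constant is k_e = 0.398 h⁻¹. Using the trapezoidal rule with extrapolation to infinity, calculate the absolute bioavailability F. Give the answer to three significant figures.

F = 0.882

Trapezoidal AUC_0→5.25 (oral capsule):
  [0→0.25]: (0.00+21.35)/2 × 0.25 = 2.66875
  [0.25→0.75]: (21.35+31.39)/2 × 0.5 = 13.185
  [0.75→1.25]: (31.39+28.82)/2 × 0.5 = 15.0525
  [1.25→5.25]: (28.82+6.10)/2 × 4 = 69.84
  Sum = 100.74625 mg/L·h
Tail: C_last/k_e = 6.10/0.398 = 15.327
AUC_0→∞ (oral capsule) = 100.74625 + 15.327 = 116.07325 mg/L·h
F = (AUC_ev/D_ev)/(AUC_iv/D_iv) = (116.07325/1000)/(32.9/250) = 0.11607325/0.1316 = 0.8820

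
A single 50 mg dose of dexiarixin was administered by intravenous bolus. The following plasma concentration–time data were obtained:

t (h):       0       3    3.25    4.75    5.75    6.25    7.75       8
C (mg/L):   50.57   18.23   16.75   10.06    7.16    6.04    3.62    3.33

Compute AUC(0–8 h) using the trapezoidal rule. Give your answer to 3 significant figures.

Trapezoidal AUC_0→8:
  [0→3]: (50.57+18.23)/2 × 3 = 103.2
  [3→3.25]: (18.23+16.75)/2 × 0.25 = 4.3725
  [3.25→4.75]: (16.75+10.06)/2 × 1.5 = 20.1075
  [4.75→5.75]: (10.06+7.16)/2 × 1 = 8.61
  [5.75→6.25]: (7.16+6.04)/2 × 0.5 = 3.3
  [6.25→7.75]: (6.04+3.62)/2 × 1.5 = 7.245
  [7.75→8]: (3.62+3.33)/2 × 0.25 = 0.86875
  Sum = 147.70375 mg/L·h

AUC = 148 mg/L·h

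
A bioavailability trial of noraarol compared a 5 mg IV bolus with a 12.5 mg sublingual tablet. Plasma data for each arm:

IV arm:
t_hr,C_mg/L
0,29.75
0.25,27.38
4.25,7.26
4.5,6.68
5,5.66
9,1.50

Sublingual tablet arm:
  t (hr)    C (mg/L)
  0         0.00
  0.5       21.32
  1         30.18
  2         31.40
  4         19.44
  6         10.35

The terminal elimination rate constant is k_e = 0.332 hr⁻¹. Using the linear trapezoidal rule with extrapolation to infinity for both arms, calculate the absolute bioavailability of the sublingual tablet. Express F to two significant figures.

F = 0.64

Trapezoidal AUC_0→9 (IV):
  [0→0.25]: (29.75+27.38)/2 × 0.25 = 7.14125
  [0.25→4.25]: (27.38+7.26)/2 × 4 = 69.28
  [4.25→4.5]: (7.26+6.68)/2 × 0.25 = 1.7425
  [4.5→5]: (6.68+5.66)/2 × 0.5 = 3.085
  [5→9]: (5.66+1.50)/2 × 4 = 14.32
  Sum = 95.56875 mg/L·hr
IV tail: 1.50/0.332 = 4.518; AUC_iv,0→∞ = 95.56875 + 4.518 = 100.08675 mg/L·hr
Trapezoidal AUC_0→6 (sublingual tablet):
  [0→0.5]: (0.00+21.32)/2 × 0.5 = 5.33
  [0.5→1]: (21.32+30.18)/2 × 0.5 = 12.875
  [1→2]: (30.18+31.40)/2 × 1 = 30.79
  [2→4]: (31.40+19.44)/2 × 2 = 50.84
  [4→6]: (19.44+10.35)/2 × 2 = 29.79
  Sum = 129.625 mg/L·hr
sublingual tablet tail: 10.35/0.332 = 31.175; AUC_ev,0→∞ = 129.625 + 31.175 = 160.8 mg/L·hr
F = (AUC_ev/D_ev)/(AUC_iv/D_iv) = (160.8/12.5)/(100.08675/5) = 12.864/20.01735 = 0.6426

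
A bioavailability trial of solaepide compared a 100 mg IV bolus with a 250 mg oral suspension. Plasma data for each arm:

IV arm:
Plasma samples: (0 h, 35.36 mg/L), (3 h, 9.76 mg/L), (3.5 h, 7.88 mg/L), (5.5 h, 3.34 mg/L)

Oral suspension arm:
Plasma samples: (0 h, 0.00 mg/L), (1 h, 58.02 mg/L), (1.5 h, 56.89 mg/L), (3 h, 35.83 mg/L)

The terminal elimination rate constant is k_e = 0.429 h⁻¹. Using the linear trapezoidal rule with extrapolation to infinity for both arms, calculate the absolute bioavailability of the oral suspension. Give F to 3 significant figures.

F = 0.926

Trapezoidal AUC_0→5.5 (IV):
  [0→3]: (35.36+9.76)/2 × 3 = 67.68
  [3→3.5]: (9.76+7.88)/2 × 0.5 = 4.41
  [3.5→5.5]: (7.88+3.34)/2 × 2 = 11.22
  Sum = 83.31 mg/L·h
IV tail: 3.34/0.429 = 7.786; AUC_iv,0→∞ = 83.31 + 7.786 = 91.096 mg/L·h
Trapezoidal AUC_0→3 (oral suspension):
  [0→1]: (0.00+58.02)/2 × 1 = 29.01
  [1→1.5]: (58.02+56.89)/2 × 0.5 = 28.7275
  [1.5→3]: (56.89+35.83)/2 × 1.5 = 69.54
  Sum = 127.2775 mg/L·h
oral suspension tail: 35.83/0.429 = 83.520; AUC_ev,0→∞ = 127.2775 + 83.520 = 210.7975 mg/L·h
F = (AUC_ev/D_ev)/(AUC_iv/D_iv) = (210.7975/250)/(91.096/100) = 0.84319/0.91096 = 0.9256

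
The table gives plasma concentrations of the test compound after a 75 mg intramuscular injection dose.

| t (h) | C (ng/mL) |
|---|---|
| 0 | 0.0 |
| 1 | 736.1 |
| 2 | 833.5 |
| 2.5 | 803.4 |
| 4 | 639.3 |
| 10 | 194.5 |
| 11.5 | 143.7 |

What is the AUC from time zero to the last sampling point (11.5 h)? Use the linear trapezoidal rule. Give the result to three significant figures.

Trapezoidal AUC_0→11.5:
  [0→1]: (0.0+736.1)/2 × 1 = 368.05
  [1→2]: (736.1+833.5)/2 × 1 = 784.8
  [2→2.5]: (833.5+803.4)/2 × 0.5 = 409.225
  [2.5→4]: (803.4+639.3)/2 × 1.5 = 1082.025
  [4→10]: (639.3+194.5)/2 × 6 = 2501.4
  [10→11.5]: (194.5+143.7)/2 × 1.5 = 253.65
  Sum = 5399.15 ng/mL·h

AUC = 5400 ng/mL·h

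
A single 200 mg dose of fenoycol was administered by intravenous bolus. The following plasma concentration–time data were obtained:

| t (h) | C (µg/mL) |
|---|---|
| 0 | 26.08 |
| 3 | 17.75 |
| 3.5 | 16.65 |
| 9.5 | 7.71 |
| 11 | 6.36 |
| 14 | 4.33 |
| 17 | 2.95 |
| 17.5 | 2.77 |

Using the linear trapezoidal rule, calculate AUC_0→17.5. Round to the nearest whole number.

Trapezoidal AUC_0→17.5:
  [0→3]: (26.08+17.75)/2 × 3 = 65.745
  [3→3.5]: (17.75+16.65)/2 × 0.5 = 8.6
  [3.5→9.5]: (16.65+7.71)/2 × 6 = 73.08
  [9.5→11]: (7.71+6.36)/2 × 1.5 = 10.5525
  [11→14]: (6.36+4.33)/2 × 3 = 16.035
  [14→17]: (4.33+2.95)/2 × 3 = 10.92
  [17→17.5]: (2.95+2.77)/2 × 0.5 = 1.43
  Sum = 186.3625 µg/mL·h

AUC = 186 µg/mL·h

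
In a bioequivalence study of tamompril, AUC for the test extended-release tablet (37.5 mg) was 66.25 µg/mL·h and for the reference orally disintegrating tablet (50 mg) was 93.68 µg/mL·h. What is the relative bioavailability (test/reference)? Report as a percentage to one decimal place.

F_rel = 94.3%

F_rel = (AUC_test/D_test) / (AUC_ref/D_ref)
      = (66.25/37.5) / (93.68/50)
      = 1.76667 / 1.8736 = 0.9429 = 94.29%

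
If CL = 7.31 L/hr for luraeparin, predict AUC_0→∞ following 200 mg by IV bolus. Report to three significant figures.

AUC = 27.4 mg/L·hr

AUC_0→∞ = Dose_iv / CL
        = 200 / 7.31 = 27.3598 mg/L·hr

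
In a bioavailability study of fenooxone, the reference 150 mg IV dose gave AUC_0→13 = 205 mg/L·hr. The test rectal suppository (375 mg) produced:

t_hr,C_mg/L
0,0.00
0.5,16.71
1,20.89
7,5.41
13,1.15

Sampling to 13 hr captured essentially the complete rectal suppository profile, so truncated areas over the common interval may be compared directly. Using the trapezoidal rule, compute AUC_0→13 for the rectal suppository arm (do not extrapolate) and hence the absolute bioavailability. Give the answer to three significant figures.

Trapezoidal AUC_0→13 (rectal suppository):
  [0→0.5]: (0.00+16.71)/2 × 0.5 = 4.1775
  [0.5→1]: (16.71+20.89)/2 × 0.5 = 9.4
  [1→7]: (20.89+5.41)/2 × 6 = 78.9
  [7→13]: (5.41+1.15)/2 × 6 = 19.68
  Sum = 112.1575 mg/L·hr
F = (AUC_ev/D_ev)/(AUC_iv/D_iv) = (112.1575/375)/(205/150) = 0.299087/1.36667 = 0.2188

F = 0.219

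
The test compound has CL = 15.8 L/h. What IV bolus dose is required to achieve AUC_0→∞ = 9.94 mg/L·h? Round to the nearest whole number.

Dose = 157 mg

Dose_iv = CL × AUC_0→∞
     = 15.8 × 9.94 = 157.052 mg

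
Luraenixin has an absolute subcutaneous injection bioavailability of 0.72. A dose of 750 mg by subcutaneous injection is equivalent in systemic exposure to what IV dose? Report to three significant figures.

D_iv = 540 mg

Systemic exposure from an extravascular dose = F × D_ev, so the equivalent IV dose is F × D_ev.
D_iv = F × D_ev = 0.72 × 750 = 540 mg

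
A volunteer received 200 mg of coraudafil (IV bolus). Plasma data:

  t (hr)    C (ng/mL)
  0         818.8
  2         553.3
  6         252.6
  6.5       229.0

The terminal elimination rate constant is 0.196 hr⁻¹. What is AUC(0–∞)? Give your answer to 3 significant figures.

Trapezoidal AUC_0→6.5:
  [0→2]: (818.8+553.3)/2 × 2 = 1372.1
  [2→6]: (553.3+252.6)/2 × 4 = 1611.8
  [6→6.5]: (252.6+229.0)/2 × 0.5 = 120.4
  Sum = 3104.3 ng/mL·hr
Extrapolated tail: C_last / k_e = 229.0 / 0.196 = 1168.367
AUC_0→∞ = 3104.3 + 1168.367 = 4272.667 ng/mL·hr

AUC = 4270 ng/mL·hr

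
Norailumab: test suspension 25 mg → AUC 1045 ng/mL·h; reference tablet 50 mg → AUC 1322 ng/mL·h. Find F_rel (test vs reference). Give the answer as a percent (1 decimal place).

F_rel = (AUC_test/D_test) / (AUC_ref/D_ref)
      = (1045/25) / (1322/50)
      = 41.8 / 26.44 = 1.5809 = 158.09%

F_rel = 158.1%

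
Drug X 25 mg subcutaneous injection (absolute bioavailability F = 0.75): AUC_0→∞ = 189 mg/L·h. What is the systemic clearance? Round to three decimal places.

CL = F × Dose / AUC_0→∞
   = 0.75 × 25 / 189 = 0.0992063 L/h

CL = 0.099 L/h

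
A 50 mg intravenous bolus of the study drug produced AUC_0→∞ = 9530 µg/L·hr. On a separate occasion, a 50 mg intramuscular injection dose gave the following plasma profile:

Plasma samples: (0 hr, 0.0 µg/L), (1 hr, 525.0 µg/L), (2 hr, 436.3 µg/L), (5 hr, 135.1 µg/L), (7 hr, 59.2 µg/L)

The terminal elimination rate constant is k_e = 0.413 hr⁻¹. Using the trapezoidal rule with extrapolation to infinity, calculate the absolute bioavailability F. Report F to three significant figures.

Trapezoidal AUC_0→7 (intramuscular injection):
  [0→1]: (0.0+525.0)/2 × 1 = 262.5
  [1→2]: (525.0+436.3)/2 × 1 = 480.65
  [2→5]: (436.3+135.1)/2 × 3 = 857.1
  [5→7]: (135.1+59.2)/2 × 2 = 194.3
  Sum = 1794.55 µg/L·hr
Tail: C_last/k_e = 59.2/0.413 = 143.341
AUC_0→∞ (intramuscular injection) = 1794.55 + 143.341 = 1937.891 µg/L·hr
F = (AUC_ev/D_ev)/(AUC_iv/D_iv) = (1937.891/50)/(9530/50) = 38.75782/190.6 = 0.2033

F = 0.203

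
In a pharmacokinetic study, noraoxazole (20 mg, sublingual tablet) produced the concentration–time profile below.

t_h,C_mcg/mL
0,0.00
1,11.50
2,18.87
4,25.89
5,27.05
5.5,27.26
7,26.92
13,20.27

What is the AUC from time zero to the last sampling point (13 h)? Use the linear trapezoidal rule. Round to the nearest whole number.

AUC = 288 mcg/mL·h

Trapezoidal AUC_0→13:
  [0→1]: (0.00+11.50)/2 × 1 = 5.75
  [1→2]: (11.50+18.87)/2 × 1 = 15.185
  [2→4]: (18.87+25.89)/2 × 2 = 44.76
  [4→5]: (25.89+27.05)/2 × 1 = 26.47
  [5→5.5]: (27.05+27.26)/2 × 0.5 = 13.5775
  [5.5→7]: (27.26+26.92)/2 × 1.5 = 40.635
  [7→13]: (26.92+20.27)/2 × 6 = 141.57
  Sum = 287.9475 mcg/mL·h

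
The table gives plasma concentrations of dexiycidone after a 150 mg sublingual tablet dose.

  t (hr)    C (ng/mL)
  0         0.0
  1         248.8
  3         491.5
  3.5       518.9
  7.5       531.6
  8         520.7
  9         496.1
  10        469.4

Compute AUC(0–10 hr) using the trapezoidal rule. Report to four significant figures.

Trapezoidal AUC_0→10:
  [0→1]: (0.0+248.8)/2 × 1 = 124.4
  [1→3]: (248.8+491.5)/2 × 2 = 740.3
  [3→3.5]: (491.5+518.9)/2 × 0.5 = 252.6
  [3.5→7.5]: (518.9+531.6)/2 × 4 = 2101.0
  [7.5→8]: (531.6+520.7)/2 × 0.5 = 263.075
  [8→9]: (520.7+496.1)/2 × 1 = 508.4
  [9→10]: (496.1+469.4)/2 × 1 = 482.75
  Sum = 4472.525 ng/mL·hr

AUC = 4473 ng/mL·hr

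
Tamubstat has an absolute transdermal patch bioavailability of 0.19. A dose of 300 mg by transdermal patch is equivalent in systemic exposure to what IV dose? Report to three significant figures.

D_iv = 57.0 mg

Systemic exposure from an extravascular dose = F × D_ev, so the equivalent IV dose is F × D_ev.
D_iv = F × D_ev = 0.19 × 300 = 57 mg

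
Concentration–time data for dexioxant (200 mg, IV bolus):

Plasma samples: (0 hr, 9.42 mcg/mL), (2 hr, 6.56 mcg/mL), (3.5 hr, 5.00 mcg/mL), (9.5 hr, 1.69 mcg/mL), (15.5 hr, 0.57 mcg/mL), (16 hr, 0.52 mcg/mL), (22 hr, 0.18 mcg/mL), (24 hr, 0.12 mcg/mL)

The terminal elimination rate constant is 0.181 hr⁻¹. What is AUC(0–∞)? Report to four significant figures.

Trapezoidal AUC_0→24:
  [0→2]: (9.42+6.56)/2 × 2 = 15.98
  [2→3.5]: (6.56+5.00)/2 × 1.5 = 8.67
  [3.5→9.5]: (5.00+1.69)/2 × 6 = 20.07
  [9.5→15.5]: (1.69+0.57)/2 × 6 = 6.78
  [15.5→16]: (0.57+0.52)/2 × 0.5 = 0.2725
  [16→22]: (0.52+0.18)/2 × 6 = 2.1
  [22→24]: (0.18+0.12)/2 × 2 = 0.3
  Sum = 54.1725 mcg/mL·hr
Extrapolated tail: C_last / k_e = 0.12 / 0.181 = 0.663
AUC_0→∞ = 54.1725 + 0.663 = 54.8355 mcg/mL·hr

AUC = 54.84 mcg/mL·hr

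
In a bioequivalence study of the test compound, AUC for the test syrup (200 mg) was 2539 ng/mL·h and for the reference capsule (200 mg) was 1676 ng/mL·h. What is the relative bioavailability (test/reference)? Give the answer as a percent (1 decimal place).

F_rel = (AUC_test/D_test) / (AUC_ref/D_ref)
      = (2539/200) / (1676/200)
      = 12.695 / 8.38 = 1.5149 = 151.49%

F_rel = 151.5%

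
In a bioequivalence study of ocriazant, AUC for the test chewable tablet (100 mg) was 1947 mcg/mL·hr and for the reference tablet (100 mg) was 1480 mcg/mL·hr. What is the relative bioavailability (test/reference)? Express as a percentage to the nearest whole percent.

F_rel = 132%

F_rel = (AUC_test/D_test) / (AUC_ref/D_ref)
      = (1947/100) / (1480/100)
      = 19.47 / 14.8 = 1.3155 = 131.55%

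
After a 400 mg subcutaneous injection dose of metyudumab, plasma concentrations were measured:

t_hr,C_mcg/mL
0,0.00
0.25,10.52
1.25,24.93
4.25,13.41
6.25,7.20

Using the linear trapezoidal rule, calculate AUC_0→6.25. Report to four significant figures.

AUC = 97.16 mcg/mL·hr

Trapezoidal AUC_0→6.25:
  [0→0.25]: (0.00+10.52)/2 × 0.25 = 1.315
  [0.25→1.25]: (10.52+24.93)/2 × 1 = 17.725
  [1.25→4.25]: (24.93+13.41)/2 × 3 = 57.51
  [4.25→6.25]: (13.41+7.20)/2 × 2 = 20.61
  Sum = 97.16 mcg/mL·hr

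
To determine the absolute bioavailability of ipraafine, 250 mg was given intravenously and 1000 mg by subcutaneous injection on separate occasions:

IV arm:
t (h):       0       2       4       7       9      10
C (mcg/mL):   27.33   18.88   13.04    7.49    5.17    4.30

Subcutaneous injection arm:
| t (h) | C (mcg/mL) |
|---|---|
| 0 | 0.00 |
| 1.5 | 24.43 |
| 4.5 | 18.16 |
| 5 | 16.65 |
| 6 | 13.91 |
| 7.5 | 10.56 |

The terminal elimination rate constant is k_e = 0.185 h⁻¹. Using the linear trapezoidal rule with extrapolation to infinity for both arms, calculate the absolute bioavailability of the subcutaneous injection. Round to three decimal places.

F = 0.304

Trapezoidal AUC_0→10 (IV):
  [0→2]: (27.33+18.88)/2 × 2 = 46.21
  [2→4]: (18.88+13.04)/2 × 2 = 31.92
  [4→7]: (13.04+7.49)/2 × 3 = 30.795
  [7→9]: (7.49+5.17)/2 × 2 = 12.66
  [9→10]: (5.17+4.30)/2 × 1 = 4.735
  Sum = 126.32 mcg/mL·h
IV tail: 4.30/0.185 = 23.243; AUC_iv,0→∞ = 126.32 + 23.243 = 149.563 mcg/mL·h
Trapezoidal AUC_0→7.5 (subcutaneous injection):
  [0→1.5]: (0.00+24.43)/2 × 1.5 = 18.3225
  [1.5→4.5]: (24.43+18.16)/2 × 3 = 63.885
  [4.5→5]: (18.16+16.65)/2 × 0.5 = 8.7025
  [5→6]: (16.65+13.91)/2 × 1 = 15.28
  [6→7.5]: (13.91+10.56)/2 × 1.5 = 18.3525
  Sum = 124.5425 mcg/mL·h
subcutaneous injection tail: 10.56/0.185 = 57.081; AUC_ev,0→∞ = 124.5425 + 57.081 = 181.6235 mcg/mL·h
F = (AUC_ev/D_ev)/(AUC_iv/D_iv) = (181.6235/1000)/(149.563/250) = 0.1816235/0.598252 = 0.3036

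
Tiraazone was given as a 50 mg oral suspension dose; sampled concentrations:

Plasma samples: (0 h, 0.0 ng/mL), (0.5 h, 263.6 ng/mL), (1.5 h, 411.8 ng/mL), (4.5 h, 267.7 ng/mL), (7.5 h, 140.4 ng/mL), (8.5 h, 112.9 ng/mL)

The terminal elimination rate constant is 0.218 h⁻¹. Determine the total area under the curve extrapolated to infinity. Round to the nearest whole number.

AUC = 2680 ng/mL·h

Trapezoidal AUC_0→8.5:
  [0→0.5]: (0.0+263.6)/2 × 0.5 = 65.9
  [0.5→1.5]: (263.6+411.8)/2 × 1 = 337.7
  [1.5→4.5]: (411.8+267.7)/2 × 3 = 1019.25
  [4.5→7.5]: (267.7+140.4)/2 × 3 = 612.15
  [7.5→8.5]: (140.4+112.9)/2 × 1 = 126.65
  Sum = 2161.65 ng/mL·h
Extrapolated tail: C_last / k_e = 112.9 / 0.218 = 517.890
AUC_0→∞ = 2161.65 + 517.890 = 2679.54 ng/mL·h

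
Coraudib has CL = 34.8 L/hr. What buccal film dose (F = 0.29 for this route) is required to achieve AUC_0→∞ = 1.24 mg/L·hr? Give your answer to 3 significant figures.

Dose = CL × AUC_0→∞ / F
     = 34.8 × 1.24 / 0.29 = 148.8 mg

Dose = 149 mg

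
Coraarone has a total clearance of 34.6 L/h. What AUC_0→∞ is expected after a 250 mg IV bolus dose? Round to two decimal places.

AUC_0→∞ = Dose_iv / CL
        = 250 / 34.6 = 7.22543 mg/L·h

AUC = 7.23 mg/L·h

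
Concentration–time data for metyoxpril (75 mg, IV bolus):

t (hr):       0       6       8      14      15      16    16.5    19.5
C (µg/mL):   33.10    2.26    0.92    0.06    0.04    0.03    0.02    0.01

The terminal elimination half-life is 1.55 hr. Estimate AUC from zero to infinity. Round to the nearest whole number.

AUC = 112 µg/mL·hr

Trapezoidal AUC_0→19.5:
  [0→6]: (33.10+2.26)/2 × 6 = 106.08
  [6→8]: (2.26+0.92)/2 × 2 = 3.18
  [8→14]: (0.92+0.06)/2 × 6 = 2.94
  [14→15]: (0.06+0.04)/2 × 1 = 0.05
  [15→16]: (0.04+0.03)/2 × 1 = 0.035
  [16→16.5]: (0.03+0.02)/2 × 0.5 = 0.0125
  [16.5→19.5]: (0.02+0.01)/2 × 3 = 0.045
  Sum = 112.3425 µg/mL·hr
k_e = ln2 / t½ = 0.693147 / 1.55 = 0.4472 hr^-1
Extrapolated tail: C_last / k_e = 0.01 / 0.4472 = 0.022
AUC_0→∞ = 112.3425 + 0.022 = 112.3645 µg/mL·hr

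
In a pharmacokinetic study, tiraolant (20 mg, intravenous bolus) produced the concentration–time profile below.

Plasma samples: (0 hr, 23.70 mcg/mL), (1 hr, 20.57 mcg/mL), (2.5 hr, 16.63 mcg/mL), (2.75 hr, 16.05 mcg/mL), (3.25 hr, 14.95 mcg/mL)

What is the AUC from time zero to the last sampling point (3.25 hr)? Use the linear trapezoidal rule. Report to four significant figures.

AUC = 61.87 mcg/mL·hr

Trapezoidal AUC_0→3.25:
  [0→1]: (23.70+20.57)/2 × 1 = 22.135
  [1→2.5]: (20.57+16.63)/2 × 1.5 = 27.9
  [2.5→2.75]: (16.63+16.05)/2 × 0.25 = 4.085
  [2.75→3.25]: (16.05+14.95)/2 × 0.5 = 7.75
  Sum = 61.87 mcg/mL·hr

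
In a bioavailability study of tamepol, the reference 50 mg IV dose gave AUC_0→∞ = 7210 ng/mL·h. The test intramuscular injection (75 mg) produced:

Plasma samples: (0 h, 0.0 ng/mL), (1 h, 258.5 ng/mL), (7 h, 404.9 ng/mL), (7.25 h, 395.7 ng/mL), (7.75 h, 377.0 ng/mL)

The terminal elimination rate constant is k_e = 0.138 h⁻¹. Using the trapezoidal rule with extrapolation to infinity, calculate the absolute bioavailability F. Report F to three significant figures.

Trapezoidal AUC_0→7.75 (intramuscular injection):
  [0→1]: (0.0+258.5)/2 × 1 = 129.25
  [1→7]: (258.5+404.9)/2 × 6 = 1990.2
  [7→7.25]: (404.9+395.7)/2 × 0.25 = 100.075
  [7.25→7.75]: (395.7+377.0)/2 × 0.5 = 193.175
  Sum = 2412.7 ng/mL·h
Tail: C_last/k_e = 377.0/0.138 = 2731.884
AUC_0→∞ (intramuscular injection) = 2412.7 + 2731.884 = 5144.584 ng/mL·h
F = (AUC_ev/D_ev)/(AUC_iv/D_iv) = (5144.584/75)/(7210/50) = 68.5945/144.2 = 0.4757

F = 0.476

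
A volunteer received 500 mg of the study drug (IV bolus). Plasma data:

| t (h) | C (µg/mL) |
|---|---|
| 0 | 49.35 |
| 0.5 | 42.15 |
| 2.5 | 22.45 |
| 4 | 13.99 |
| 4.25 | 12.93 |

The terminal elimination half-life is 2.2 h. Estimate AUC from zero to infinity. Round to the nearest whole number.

AUC = 159 µg/mL·h

Trapezoidal AUC_0→4.25:
  [0→0.5]: (49.35+42.15)/2 × 0.5 = 22.875
  [0.5→2.5]: (42.15+22.45)/2 × 2 = 64.6
  [2.5→4]: (22.45+13.99)/2 × 1.5 = 27.33
  [4→4.25]: (13.99+12.93)/2 × 0.25 = 3.365
  Sum = 118.17 µg/mL·h
k_e = ln2 / t½ = 0.693147 / 2.2 = 0.3151 h^-1
Extrapolated tail: C_last / k_e = 12.93 / 0.3151 = 41.035
AUC_0→∞ = 118.17 + 41.035 = 159.205 µg/mL·h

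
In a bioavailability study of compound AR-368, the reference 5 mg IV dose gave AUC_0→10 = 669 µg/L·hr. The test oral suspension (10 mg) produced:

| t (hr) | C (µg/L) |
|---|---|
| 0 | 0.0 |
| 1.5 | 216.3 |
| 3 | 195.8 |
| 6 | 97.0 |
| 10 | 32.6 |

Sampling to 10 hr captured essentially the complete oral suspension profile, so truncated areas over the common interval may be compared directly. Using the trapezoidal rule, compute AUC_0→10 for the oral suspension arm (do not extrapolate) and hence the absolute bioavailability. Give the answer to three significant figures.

Trapezoidal AUC_0→10 (oral suspension):
  [0→1.5]: (0.0+216.3)/2 × 1.5 = 162.225
  [1.5→3]: (216.3+195.8)/2 × 1.5 = 309.075
  [3→6]: (195.8+97.0)/2 × 3 = 439.2
  [6→10]: (97.0+32.6)/2 × 4 = 259.2
  Sum = 1169.7 µg/L·hr
F = (AUC_ev/D_ev)/(AUC_iv/D_iv) = (1169.7/10)/(669/5) = 116.97/133.8 = 0.8742

F = 0.874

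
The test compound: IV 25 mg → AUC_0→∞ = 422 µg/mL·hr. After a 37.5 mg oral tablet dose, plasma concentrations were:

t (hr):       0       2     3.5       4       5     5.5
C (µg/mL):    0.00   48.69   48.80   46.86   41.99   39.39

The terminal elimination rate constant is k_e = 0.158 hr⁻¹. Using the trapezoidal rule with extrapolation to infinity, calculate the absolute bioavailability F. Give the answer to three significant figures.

F = 0.726

Trapezoidal AUC_0→5.5 (oral tablet):
  [0→2]: (0.00+48.69)/2 × 2 = 48.69
  [2→3.5]: (48.69+48.80)/2 × 1.5 = 73.1175
  [3.5→4]: (48.80+46.86)/2 × 0.5 = 23.915
  [4→5]: (46.86+41.99)/2 × 1 = 44.425
  [5→5.5]: (41.99+39.39)/2 × 0.5 = 20.345
  Sum = 210.4925 µg/mL·hr
Tail: C_last/k_e = 39.39/0.158 = 249.304
AUC_0→∞ (oral tablet) = 210.4925 + 249.304 = 459.7965 µg/mL·hr
F = (AUC_ev/D_ev)/(AUC_iv/D_iv) = (459.7965/37.5)/(422/25) = 12.26124/16.88 = 0.7264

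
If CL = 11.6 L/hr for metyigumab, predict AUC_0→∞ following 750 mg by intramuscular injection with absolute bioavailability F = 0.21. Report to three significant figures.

AUC = 13.6 mg/L·hr

AUC_0→∞ = F × Dose / CL
        = 0.21 × 750 / 11.6 = 13.5776 mg/L·hr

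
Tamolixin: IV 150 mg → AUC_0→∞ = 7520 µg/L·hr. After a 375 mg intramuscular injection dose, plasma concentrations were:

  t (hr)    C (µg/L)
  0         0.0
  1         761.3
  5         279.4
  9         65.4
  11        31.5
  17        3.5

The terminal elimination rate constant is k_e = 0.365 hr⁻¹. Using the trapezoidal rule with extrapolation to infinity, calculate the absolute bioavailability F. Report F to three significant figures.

F = 0.179

Trapezoidal AUC_0→17 (intramuscular injection):
  [0→1]: (0.0+761.3)/2 × 1 = 380.65
  [1→5]: (761.3+279.4)/2 × 4 = 2081.4
  [5→9]: (279.4+65.4)/2 × 4 = 689.6
  [9→11]: (65.4+31.5)/2 × 2 = 96.9
  [11→17]: (31.5+3.5)/2 × 6 = 105.0
  Sum = 3353.55 µg/L·hr
Tail: C_last/k_e = 3.5/0.365 = 9.589
AUC_0→∞ (intramuscular injection) = 3353.55 + 9.589 = 3363.139 µg/L·hr
F = (AUC_ev/D_ev)/(AUC_iv/D_iv) = (3363.139/375)/(7520/150) = 8.96837/50.1333 = 0.1789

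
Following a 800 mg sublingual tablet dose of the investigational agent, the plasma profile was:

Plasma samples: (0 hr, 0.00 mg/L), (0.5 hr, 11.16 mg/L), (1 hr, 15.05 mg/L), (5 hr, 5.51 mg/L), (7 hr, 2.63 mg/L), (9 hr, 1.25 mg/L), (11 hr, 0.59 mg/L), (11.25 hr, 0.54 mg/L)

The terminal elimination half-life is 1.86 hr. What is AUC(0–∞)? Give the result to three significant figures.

Trapezoidal AUC_0→11.25:
  [0→0.5]: (0.00+11.16)/2 × 0.5 = 2.79
  [0.5→1]: (11.16+15.05)/2 × 0.5 = 6.5525
  [1→5]: (15.05+5.51)/2 × 4 = 41.12
  [5→7]: (5.51+2.63)/2 × 2 = 8.14
  [7→9]: (2.63+1.25)/2 × 2 = 3.88
  [9→11]: (1.25+0.59)/2 × 2 = 1.84
  [11→11.25]: (0.59+0.54)/2 × 0.25 = 0.14125
  Sum = 64.46375 mg/L·hr
k_e = ln2 / t½ = 0.693147 / 1.86 = 0.3727 hr^-1
Extrapolated tail: C_last / k_e = 0.54 / 0.3727 = 1.449
AUC_0→∞ = 64.46375 + 1.449 = 65.91275 mg/L·hr

AUC = 65.9 mg/L·hr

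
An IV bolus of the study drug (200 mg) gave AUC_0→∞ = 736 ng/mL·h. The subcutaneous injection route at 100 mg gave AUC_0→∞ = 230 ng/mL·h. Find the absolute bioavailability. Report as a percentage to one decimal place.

F = (AUC_ev / D_ev) / (AUC_iv / D_iv)
  = (230/100) / (736/200)
  = 2.3 / 3.68 = 0.6250
  = 62.50%

F = 62.5%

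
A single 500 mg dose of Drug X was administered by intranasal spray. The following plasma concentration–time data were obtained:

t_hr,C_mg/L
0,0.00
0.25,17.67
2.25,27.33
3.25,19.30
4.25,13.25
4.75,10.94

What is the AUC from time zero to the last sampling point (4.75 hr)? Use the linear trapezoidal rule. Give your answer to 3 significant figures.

Trapezoidal AUC_0→4.75:
  [0→0.25]: (0.00+17.67)/2 × 0.25 = 2.20875
  [0.25→2.25]: (17.67+27.33)/2 × 2 = 45.0
  [2.25→3.25]: (27.33+19.30)/2 × 1 = 23.315
  [3.25→4.25]: (19.30+13.25)/2 × 1 = 16.275
  [4.25→4.75]: (13.25+10.94)/2 × 0.5 = 6.0475
  Sum = 92.84625 mg/L·hr

AUC = 92.8 mg/L·hr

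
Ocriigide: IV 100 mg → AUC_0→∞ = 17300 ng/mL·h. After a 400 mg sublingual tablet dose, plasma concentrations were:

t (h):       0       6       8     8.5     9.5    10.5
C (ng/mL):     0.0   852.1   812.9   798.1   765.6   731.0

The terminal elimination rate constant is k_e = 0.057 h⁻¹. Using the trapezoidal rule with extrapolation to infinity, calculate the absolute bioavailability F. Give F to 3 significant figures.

F = 0.274

Trapezoidal AUC_0→10.5 (sublingual tablet):
  [0→6]: (0.0+852.1)/2 × 6 = 2556.3
  [6→8]: (852.1+812.9)/2 × 2 = 1665.0
  [8→8.5]: (812.9+798.1)/2 × 0.5 = 402.75
  [8.5→9.5]: (798.1+765.6)/2 × 1 = 781.85
  [9.5→10.5]: (765.6+731.0)/2 × 1 = 748.3
  Sum = 6154.2 ng/mL·h
Tail: C_last/k_e = 731.0/0.057 = 12824.561
AUC_0→∞ (sublingual tablet) = 6154.2 + 12824.561 = 18978.761 ng/mL·h
F = (AUC_ev/D_ev)/(AUC_iv/D_iv) = (18978.761/400)/(17300/100) = 47.4469/173 = 0.2743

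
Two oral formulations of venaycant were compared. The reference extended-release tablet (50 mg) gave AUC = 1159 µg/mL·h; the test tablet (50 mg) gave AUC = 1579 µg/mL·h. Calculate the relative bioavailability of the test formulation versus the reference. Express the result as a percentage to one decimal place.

F_rel = 136.2%

F_rel = (AUC_test/D_test) / (AUC_ref/D_ref)
      = (1579/50) / (1159/50)
      = 31.58 / 23.18 = 1.3624 = 136.24%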